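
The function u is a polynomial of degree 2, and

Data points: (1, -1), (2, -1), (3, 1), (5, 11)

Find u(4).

Write u(m) = am² + bm + c; the 4 given values yield a linear system in the 3 coefficients.
Solving, u(m) = m² - 3m + 1.
Then u(4) = 5.

5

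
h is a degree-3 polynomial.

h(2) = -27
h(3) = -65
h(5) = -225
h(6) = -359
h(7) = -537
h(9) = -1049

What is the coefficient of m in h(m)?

1

Write h(m) = am³ + bm² + cm + d; the 6 given values yield a linear system in the 4 coefficients.
Solving, h(m) = -m³ - 4m² + m - 5.
The coefficient of m is 1.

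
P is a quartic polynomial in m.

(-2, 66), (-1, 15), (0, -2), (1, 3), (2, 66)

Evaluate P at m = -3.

Write P(m) = am^4 + bm³ + cm² + dm + e; the 5 given values yield a linear system in the 5 coefficients.
Solving, P(m) = 2m^4 + 2m³ + 9m² - 8m - 2.
Then P(-3) = 211.

211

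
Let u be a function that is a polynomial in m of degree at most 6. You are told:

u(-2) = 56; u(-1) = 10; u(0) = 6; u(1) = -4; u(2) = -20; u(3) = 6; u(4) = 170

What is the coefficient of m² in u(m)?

First differences: -46, -4, -10, -16, 26, 164. Second differences: 42, -6, -6, 42, 138. Third differences: -48, 0, 48, 96. Fourth differences: 48, 48, 48.
Level-4 differences are constant, so u has degree 4.
Fitting a degree-4 polynomial gives u(m) = 2m^4 - 4m³ - 5m² - 3m + 6.
The coefficient of m² is -5.

-5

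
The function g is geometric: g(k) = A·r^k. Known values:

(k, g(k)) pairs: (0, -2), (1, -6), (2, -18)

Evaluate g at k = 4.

Consecutive ratio: -6/(-2) = 3, and -18/(-6) = 3, so r = 3.
Then A·3^0 = -2 gives A = -2, and g(k) = -2·3^k.
g(4) = -2·3^4 = -162.

-162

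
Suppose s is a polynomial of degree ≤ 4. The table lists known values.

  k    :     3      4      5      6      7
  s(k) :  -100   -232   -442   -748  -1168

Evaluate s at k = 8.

-1720

First differences: -132, -210, -306, -420. Second differences: -78, -96, -114. Third differences: -18, -18.
Level-3 differences are constant, so s has degree 3.
Fitting a degree-3 polynomial gives s(k) = -3k³ - 3k² + 8.
Then s(8) = -1720.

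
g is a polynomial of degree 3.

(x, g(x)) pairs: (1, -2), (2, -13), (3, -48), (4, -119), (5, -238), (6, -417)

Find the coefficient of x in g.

3

First differences: -11, -35, -71, -119, -179. Second differences: -24, -36, -48, -60. Third differences: -12, -12, -12.
Level-3 differences are constant, so g has degree 3.
Fitting a degree-3 polynomial gives g(x) = -2x³ + 3x - 3.
The coefficient of x is 3.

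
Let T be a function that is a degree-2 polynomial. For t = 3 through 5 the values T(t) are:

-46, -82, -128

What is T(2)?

Write T(t) = at² + bt + c; the 3 given values yield a linear system in the 3 coefficients.
Solving, T(t) = -5t² - t + 2.
Then T(2) = -20.

-20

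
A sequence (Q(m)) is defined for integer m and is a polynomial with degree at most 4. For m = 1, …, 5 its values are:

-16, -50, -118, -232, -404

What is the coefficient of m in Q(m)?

-5

First differences: -34, -68, -114, -172. Second differences: -34, -46, -58. Third differences: -12, -12.
Level-3 differences are constant, so Q has degree 3.
Fitting a degree-3 polynomial gives Q(m) = -2m³ - 5m² - 5m - 4.
The coefficient of m is -5.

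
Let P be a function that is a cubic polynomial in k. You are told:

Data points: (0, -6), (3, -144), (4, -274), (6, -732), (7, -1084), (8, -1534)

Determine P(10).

Write P(k) = ak³ + bk² + ck + d; the 6 given values yield a linear system in the 4 coefficients.
Solving, P(k) = -2k³ - 7k² - 7k - 6.
Then P(10) = -2776.

-2776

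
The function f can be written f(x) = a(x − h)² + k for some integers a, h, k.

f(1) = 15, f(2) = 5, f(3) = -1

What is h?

4

First differences -10, -6; second difference 4 = 2a, so a = 2.
Expanding, the x-coefficient is −2ah = -4h; matching it to the data gives h = 4, and then k = -3.
So f(x) = 2(x − 4)² − 3.
Hence h = 4.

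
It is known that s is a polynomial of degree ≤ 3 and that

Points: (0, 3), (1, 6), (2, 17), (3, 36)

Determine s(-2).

21

First differences: 3, 11, 19. Second differences: 8, 8.
Level-2 differences are constant, so s has degree 2.
Fitting a degree-2 polynomial gives s(m) = 4m² - m + 3.
Then s(-2) = 21.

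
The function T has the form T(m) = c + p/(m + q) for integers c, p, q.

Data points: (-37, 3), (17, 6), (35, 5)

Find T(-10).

0

(T(m) − c)(m + q) = p for each data point; the three points give a linear system in c and q, then p follows.
Solving: c = 4, q = 1, p = 36, so T(m) = 4 + 36/(m + 1).
Then T(-10) = 4 + 36/(-9) = 0.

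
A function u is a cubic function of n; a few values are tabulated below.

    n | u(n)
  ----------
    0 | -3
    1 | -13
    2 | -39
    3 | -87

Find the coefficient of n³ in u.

-1

Write u(n) = an³ + bn² + cn + d; the 4 given values yield a linear system in the 4 coefficients.
Solving, u(n) = -n³ - 5n² - 4n - 3.
The coefficient of n³ is -1.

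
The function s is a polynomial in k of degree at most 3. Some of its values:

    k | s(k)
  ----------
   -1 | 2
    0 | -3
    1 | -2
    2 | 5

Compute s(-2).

Write s(k) = ak³ + bk² + ck + d; the 4 given values yield a linear system in the 4 coefficients.
Solving, the leading coefficient vanishes, and s(k) = 3k² - 2k - 3.
Then s(-2) = 13.

13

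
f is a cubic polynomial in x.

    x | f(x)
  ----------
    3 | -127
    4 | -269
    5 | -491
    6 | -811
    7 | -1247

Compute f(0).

First differences: -142, -222, -320, -436. Second differences: -80, -98, -116. Third differences: -18, -18.
Level-3 differences are constant, so f has degree 3.
Fitting a degree-3 polynomial gives f(x) = -3x³ - 4x² - 3x - 1.
Then f(0) = -1.

-1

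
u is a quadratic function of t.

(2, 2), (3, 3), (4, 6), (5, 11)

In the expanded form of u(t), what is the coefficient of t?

-4

First differences: 1, 3, 5. Second differences: 2, 2.
Level-2 differences are constant, so u has degree 2.
Fitting a degree-2 polynomial gives u(t) = t² - 4t + 6.
The coefficient of t is -4.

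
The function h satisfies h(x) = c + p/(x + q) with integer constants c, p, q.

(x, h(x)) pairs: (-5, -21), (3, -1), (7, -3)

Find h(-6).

(h(x) − c)(x + q) = p for each data point; the three points give a linear system in c and q, then p follows.
Solving: c = -6, q = 3, p = 30, so h(x) = -6 + 30/(x + 3).
Then h(-6) = -6 + 30/(-3) = -16.

-16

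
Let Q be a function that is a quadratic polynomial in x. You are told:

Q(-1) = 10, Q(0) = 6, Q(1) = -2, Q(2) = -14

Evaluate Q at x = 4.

First differences: -4, -8, -12. Second differences: -4, -4.
Level-2 differences are constant, so Q has degree 2.
Fitting a degree-2 polynomial gives Q(x) = -2x² - 6x + 6.
Then Q(4) = -50.

-50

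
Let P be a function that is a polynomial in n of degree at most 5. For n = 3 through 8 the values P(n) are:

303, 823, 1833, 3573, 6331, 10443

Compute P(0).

First differences: 520, 1010, 1740, 2758, 4112. Second differences: 490, 730, 1018, 1354. Third differences: 240, 288, 336. Fourth differences: 48, 48.
Level-4 differences are constant, so P has degree 4.
Fitting a degree-4 polynomial gives P(n) = 2n^4 + 4n³ + 3n² + n + 3.
Then P(0) = 3.

3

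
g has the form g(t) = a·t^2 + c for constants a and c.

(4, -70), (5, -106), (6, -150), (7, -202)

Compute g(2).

-22

From g(4) = -70 and g(5) = -106: 16a + c = -70 and 25a + c = -106.
Subtracting: 9a = -36, so a = -4; then c = -70 − (-4)·16 = -6.
So g(t) = -4t² − 6, and g(2) = -22.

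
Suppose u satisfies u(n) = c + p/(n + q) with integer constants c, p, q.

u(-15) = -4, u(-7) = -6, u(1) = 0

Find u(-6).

-7

(u(n) − c)(n + q) = p for each data point; the three points give a linear system in c and q, then p follows.
Solving: c = -3, q = 3, p = 12, so u(n) = -3 + 12/(n + 3).
Then u(-6) = -3 + 12/(-3) = -7.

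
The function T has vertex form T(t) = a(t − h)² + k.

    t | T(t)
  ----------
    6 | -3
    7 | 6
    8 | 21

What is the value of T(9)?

First differences 9, 15; second difference 6 = 2a, so a = 3.
Expanding, the t-coefficient is −2ah = -6h; matching it to the data gives h = 5, and then k = -6.
So T(t) = 3(t − 5)² − 6.
T(9) = 3·4² − 6 = 42.

42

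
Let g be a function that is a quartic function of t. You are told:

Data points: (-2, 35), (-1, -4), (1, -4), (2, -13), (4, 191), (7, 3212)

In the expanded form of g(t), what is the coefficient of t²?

-5

Write g(t) = at^4 + bt³ + ct² + dt + e; the 6 given values yield a linear system in the 5 coefficients.
Solving, g(t) = 2t^4 - 4t³ - 5t² + 4t - 1.
The coefficient of t² is -5.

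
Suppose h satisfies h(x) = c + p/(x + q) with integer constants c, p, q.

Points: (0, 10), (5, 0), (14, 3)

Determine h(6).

1

(h(x) − c)(x + q) = p for each data point; the three points give a linear system in c and q, then p follows.
Solving: c = 4, q = -2, p = -12, so h(x) = 4 − 12/(x − 2).
Then h(6) = 4 − 12/4 = 1.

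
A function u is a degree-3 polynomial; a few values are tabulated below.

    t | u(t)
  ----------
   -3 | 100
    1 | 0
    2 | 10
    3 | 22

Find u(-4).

190

Write u(t) = at³ + bt² + ct + d; the 4 given values yield a linear system in the 4 coefficients.
Solving, u(t) = -t³ + 7t² - 4t - 2.
Then u(-4) = 190.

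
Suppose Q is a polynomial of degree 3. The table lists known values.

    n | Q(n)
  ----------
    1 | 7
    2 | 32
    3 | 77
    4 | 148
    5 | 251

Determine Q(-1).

-7

Write Q(n) = an³ + bn² + cn + d; the 5 given values yield a linear system in the 4 coefficients.
Solving, Q(n) = n³ + 4n² + 6n - 4.
Then Q(-1) = -7.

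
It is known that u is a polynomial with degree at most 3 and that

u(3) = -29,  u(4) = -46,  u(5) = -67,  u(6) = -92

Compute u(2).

-16

First differences: -17, -21, -25. Second differences: -4, -4.
Level-2 differences are constant, so u has degree 2.
Fitting a degree-2 polynomial gives u(t) = -2t² - 3t - 2.
Then u(2) = -16.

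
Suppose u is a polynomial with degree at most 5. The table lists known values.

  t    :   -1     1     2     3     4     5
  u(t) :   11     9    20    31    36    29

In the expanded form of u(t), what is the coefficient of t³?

-1

Write u(t) = at^5 + bt^4 + ct³ + dt² + et + p; the 6 given values yield a linear system in the 6 coefficients.
Solving, the top 2 coefficients vanish, and u(t) = -t³ + 6t² + 4.
The coefficient of t³ is -1.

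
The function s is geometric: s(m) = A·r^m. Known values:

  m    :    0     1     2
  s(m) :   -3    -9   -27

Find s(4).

Consecutive ratio: -9/(-3) = 3, and -27/(-9) = 3, so r = 3.
Then A·3^0 = -3 gives A = -3, and s(m) = -3·3^m.
s(4) = -3·3^4 = -243.

-243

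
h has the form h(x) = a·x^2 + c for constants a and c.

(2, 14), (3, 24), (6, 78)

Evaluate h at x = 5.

From h(2) = 14 and h(3) = 24: 4a + c = 14 and 9a + c = 24.
Subtracting: 5a = 10, so a = 2; then c = 14 − 2·4 = 6.
So h(x) = 2x² + 6, and h(5) = 56.

56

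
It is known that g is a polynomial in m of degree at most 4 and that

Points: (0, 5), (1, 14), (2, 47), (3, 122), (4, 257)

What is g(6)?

779

Write g(m) = am^4 + bm³ + cm² + dm + e; the 5 given values yield a linear system in the 5 coefficients.
Solving, the leading coefficient vanishes, and g(m) = 3m³ + 3m² + 3m + 5.
Then g(6) = 779.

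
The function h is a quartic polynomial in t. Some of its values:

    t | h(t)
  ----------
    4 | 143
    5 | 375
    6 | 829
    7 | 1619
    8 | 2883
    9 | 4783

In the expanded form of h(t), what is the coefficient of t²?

Write h(t) = at^4 + bt³ + ct² + dt + e; the 6 given values yield a linear system in the 5 coefficients.
Solving, h(t) = t^4 - 3t³ + 5t² + t - 5.
The coefficient of t² is 5.

5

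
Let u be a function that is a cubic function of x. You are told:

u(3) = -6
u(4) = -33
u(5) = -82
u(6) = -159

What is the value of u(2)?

5

Write u(x) = ax³ + bx² + cx + d; the 4 given values yield a linear system in the 4 coefficients.
Solving, u(x) = -x³ + x² + 3x + 3.
Then u(2) = 5.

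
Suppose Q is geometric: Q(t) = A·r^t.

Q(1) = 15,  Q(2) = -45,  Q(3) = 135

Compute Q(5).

1215

Consecutive ratio: -45/15 = -3, and 135/(-45) = -3, so r = -3.
Then A·(-3)^1 = 15 gives A = -5, and Q(t) = -5·(-3)^t.
Q(5) = -5·(-3)^5 = 1215.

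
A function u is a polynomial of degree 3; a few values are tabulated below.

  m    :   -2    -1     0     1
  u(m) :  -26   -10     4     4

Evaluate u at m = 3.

Write u(m) = am³ + bm² + cm + d; the 4 given values yield a linear system in the 4 coefficients.
Solving, u(m) = -2m³ - 7m² + 9m + 4.
Then u(3) = -86.

-86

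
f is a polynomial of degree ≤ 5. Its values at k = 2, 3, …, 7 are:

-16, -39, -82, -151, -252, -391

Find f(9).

-807

Write f(k) = ak^5 + bk^4 + ck³ + dk² + ek + p; the 6 given values yield a linear system in the 6 coefficients.
Solving, the top 2 coefficients vanish, and f(k) = -k³ - k² + k - 6.
Then f(9) = -807.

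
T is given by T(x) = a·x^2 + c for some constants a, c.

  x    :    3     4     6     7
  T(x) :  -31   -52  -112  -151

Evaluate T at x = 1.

-7

From T(3) = -31 and T(4) = -52: 9a + c = -31 and 16a + c = -52.
Subtracting: 7a = -21, so a = -3; then c = -31 − (-3)·9 = -4.
So T(x) = -3x² − 4, and T(1) = -7.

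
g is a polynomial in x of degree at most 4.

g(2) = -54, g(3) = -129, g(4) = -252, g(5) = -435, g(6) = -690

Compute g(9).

-2007

Write g(x) = ax^4 + bx³ + cx² + dx + e; the 5 given values yield a linear system in the 5 coefficients.
Solving, the leading coefficient vanishes, and g(x) = -2x³ - 6x² - 7x.
Then g(9) = -2007.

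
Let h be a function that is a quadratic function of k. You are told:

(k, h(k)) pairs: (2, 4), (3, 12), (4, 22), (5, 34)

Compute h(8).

First differences: 8, 10, 12. Second differences: 2, 2.
Level-2 differences are constant, so h has degree 2.
Fitting a degree-2 polynomial gives h(k) = k² + 3k - 6.
Then h(8) = 82.

82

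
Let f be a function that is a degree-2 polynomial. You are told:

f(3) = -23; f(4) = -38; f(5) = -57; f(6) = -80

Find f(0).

First differences: -15, -19, -23. Second differences: -4, -4.
Level-2 differences are constant, so f has degree 2.
Fitting a degree-2 polynomial gives f(x) = -2x² - x - 2.
Then f(0) = -2.

-2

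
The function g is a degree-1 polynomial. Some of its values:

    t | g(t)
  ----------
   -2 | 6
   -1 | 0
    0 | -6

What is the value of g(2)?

-18

First differences: -6, -6.
Level-1 differences are constant, so g has degree 1.
Fitting a degree-1 polynomial gives g(t) = -6t - 6.
Then g(2) = -18.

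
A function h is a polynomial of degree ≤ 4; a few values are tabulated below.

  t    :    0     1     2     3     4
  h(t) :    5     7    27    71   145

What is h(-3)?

47

First differences: 2, 20, 44, 74. Second differences: 18, 24, 30. Third differences: 6, 6.
Level-3 differences are constant, so h has degree 3.
Fitting a degree-3 polynomial gives h(t) = t³ + 6t² - 5t + 5.
Then h(-3) = 47.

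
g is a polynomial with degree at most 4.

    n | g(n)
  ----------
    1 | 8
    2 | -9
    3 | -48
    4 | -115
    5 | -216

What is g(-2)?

First differences: -17, -39, -67, -101. Second differences: -22, -28, -34. Third differences: -6, -6.
Level-3 differences are constant, so g has degree 3.
Fitting a degree-3 polynomial gives g(n) = -n³ - 5n² + 5n + 9.
Then g(-2) = -13.

-13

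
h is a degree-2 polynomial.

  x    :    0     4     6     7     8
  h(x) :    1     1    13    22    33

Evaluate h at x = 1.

Write h(x) = ax² + bx + c; the 5 given values yield a linear system in the 3 coefficients.
Solving, h(x) = x² - 4x + 1.
Then h(1) = -2.

-2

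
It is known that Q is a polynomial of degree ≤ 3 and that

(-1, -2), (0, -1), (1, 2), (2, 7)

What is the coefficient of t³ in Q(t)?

First differences: 1, 3, 5. Second differences: 2, 2.
Level-2 differences are constant, so Q has degree 2.
Fitting a degree-2 polynomial gives Q(t) = t² + 2t - 1.
The coefficient of t³ is 0.

0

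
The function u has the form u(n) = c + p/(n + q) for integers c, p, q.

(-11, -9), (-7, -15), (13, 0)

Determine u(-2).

(u(n) − c)(n + q) = p for each data point; the three points give a linear system in c and q, then p follows.
Solving: c = -3, q = 3, p = 48, so u(n) = -3 + 48/(n + 3).
Then u(-2) = -3 + 48/1 = 45.

45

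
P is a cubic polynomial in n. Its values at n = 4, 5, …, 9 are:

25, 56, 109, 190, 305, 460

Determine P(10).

661

Write P(n) = an³ + bn² + cn + d; the 6 given values yield a linear system in the 4 coefficients.
Solving, P(n) = n³ - 4n² + 6n + 1.
Then P(10) = 661.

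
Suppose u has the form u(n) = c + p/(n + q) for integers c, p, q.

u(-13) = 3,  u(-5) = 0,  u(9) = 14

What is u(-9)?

2

(u(n) − c)(n + q) = p for each data point; the three points give a linear system in c and q, then p follows.
Solving: c = 6, q = -3, p = 48, so u(n) = 6 + 48/(n − 3).
Then u(-9) = 6 + 48/(-12) = 2.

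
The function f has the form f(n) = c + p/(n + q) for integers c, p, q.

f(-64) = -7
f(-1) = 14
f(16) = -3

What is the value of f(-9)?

(f(n) − c)(n + q) = p for each data point; the three points give a linear system in c and q, then p follows.
Solving: c = -6, q = 4, p = 60, so f(n) = -6 + 60/(n + 4).
Then f(-9) = -6 + 60/(-5) = -18.

-18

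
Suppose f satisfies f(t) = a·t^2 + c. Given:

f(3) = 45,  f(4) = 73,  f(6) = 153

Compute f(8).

265

From f(3) = 45 and f(4) = 73: 9a + c = 45 and 16a + c = 73.
Subtracting: 7a = 28, so a = 4; then c = 45 − 4·9 = 9.
So f(t) = 4t² + 9, and f(8) = 265.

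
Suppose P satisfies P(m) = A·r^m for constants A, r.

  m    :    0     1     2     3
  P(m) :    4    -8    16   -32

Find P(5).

Consecutive ratio: -8/4 = -2, and 16/(-8) = -2, so r = -2.
Then A·(-2)^0 = 4 gives A = 4, and P(m) = 4·(-2)^m.
P(5) = 4·(-2)^5 = -128.

-128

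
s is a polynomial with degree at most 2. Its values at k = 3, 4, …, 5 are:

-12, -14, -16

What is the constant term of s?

First differences: -2, -2.
Level-1 differences are constant, so s has degree 1.
Fitting a degree-1 polynomial gives s(k) = -2k - 6.
The constant term is s(0) = -6.

-6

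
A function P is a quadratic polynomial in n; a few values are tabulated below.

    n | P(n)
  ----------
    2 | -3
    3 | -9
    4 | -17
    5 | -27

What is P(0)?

Write P(n) = an² + bn + c; the 4 given values yield a linear system in the 3 coefficients.
Solving, P(n) = -n² - n + 3.
The constant term is P(0) = 3.

3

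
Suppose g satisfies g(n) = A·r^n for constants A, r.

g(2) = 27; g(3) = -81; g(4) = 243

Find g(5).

Consecutive ratio: -81/27 = -3, and 243/(-81) = -3, so r = -3.
Then A·(-3)^2 = 27 gives A = 3, and g(n) = 3·(-3)^n.
g(5) = 3·(-3)^5 = -729.

-729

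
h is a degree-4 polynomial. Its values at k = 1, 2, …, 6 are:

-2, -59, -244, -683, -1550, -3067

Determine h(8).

First differences: -57, -185, -439, -867, -1517. Second differences: -128, -254, -428, -650. Third differences: -126, -174, -222. Fourth differences: -48, -48.
Level-4 differences are constant, so h has degree 4.
Fitting a degree-4 polynomial gives h(k) = -2k^4 - k³ - 8k² + 4k + 5.
Then h(8) = -9179.

-9179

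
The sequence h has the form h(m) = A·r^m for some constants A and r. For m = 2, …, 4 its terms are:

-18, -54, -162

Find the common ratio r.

Consecutive ratio: -54/(-18) = 3, and -162/(-54) = 3, so r = 3.
Then A·3^2 = -18 gives A = -2, and h(m) = -2·3^m.

3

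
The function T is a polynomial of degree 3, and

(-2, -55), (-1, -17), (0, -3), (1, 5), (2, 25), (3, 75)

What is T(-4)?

-275

Write T(k) = ak³ + bk² + ck + d; the 6 given values yield a linear system in the 4 coefficients.
Solving, T(k) = 3k³ - 3k² + 8k - 3.
Then T(-4) = -275.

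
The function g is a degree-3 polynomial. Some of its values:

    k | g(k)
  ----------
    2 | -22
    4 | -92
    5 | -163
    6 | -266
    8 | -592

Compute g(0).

-8

Write g(k) = ak³ + bk² + ck + d; the 5 given values yield a linear system in the 4 coefficients.
Solving, g(k) = -k³ - k² - k - 8.
Then g(0) = -8.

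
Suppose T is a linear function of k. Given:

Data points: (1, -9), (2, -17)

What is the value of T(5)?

-41

Write T(k) = ak + b; the 2 given values yield a linear system in the 2 coefficients.
Solving, T(k) = -8k - 1.
Then T(5) = -41.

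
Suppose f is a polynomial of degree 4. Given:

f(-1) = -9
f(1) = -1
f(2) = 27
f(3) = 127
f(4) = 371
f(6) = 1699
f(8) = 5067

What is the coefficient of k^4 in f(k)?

Write f(k) = ak^4 + bk³ + ck² + dk + e; the 7 given values yield a linear system in the 5 coefficients.
Solving, f(k) = k^4 + 2k³ - k² + 2k - 5.
The coefficient of k^4 is 1.

1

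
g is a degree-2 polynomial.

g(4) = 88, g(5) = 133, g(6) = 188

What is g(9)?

Write g(k) = ak² + bk + c; the 3 given values yield a linear system in the 3 coefficients.
Solving, g(k) = 5k² + 8.
Then g(9) = 413.

413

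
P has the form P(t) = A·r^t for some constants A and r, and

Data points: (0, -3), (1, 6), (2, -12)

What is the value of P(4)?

Consecutive ratio: 6/(-3) = -2, and -12/6 = -2, so r = -2.
Then A·(-2)^0 = -3 gives A = -3, and P(t) = -3·(-2)^t.
P(4) = -3·(-2)^4 = -48.

-48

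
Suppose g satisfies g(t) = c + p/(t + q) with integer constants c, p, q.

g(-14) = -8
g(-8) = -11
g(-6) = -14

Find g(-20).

-7

(g(t) − c)(t + q) = p for each data point; the three points give a linear system in c and q, then p follows.
Solving: c = -5, q = 2, p = 36, so g(t) = -5 + 36/(t + 2).
Then g(-20) = -5 + 36/(-18) = -7.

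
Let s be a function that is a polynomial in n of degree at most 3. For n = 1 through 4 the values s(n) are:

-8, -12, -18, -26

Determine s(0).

-6

First differences: -4, -6, -8. Second differences: -2, -2.
Level-2 differences are constant, so s has degree 2.
Fitting a degree-2 polynomial gives s(n) = -n² - n - 6.
Then s(0) = -6.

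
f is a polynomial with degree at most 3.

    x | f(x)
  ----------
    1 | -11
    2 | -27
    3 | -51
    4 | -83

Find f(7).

-227

Write f(x) = ax³ + bx² + cx + d; the 4 given values yield a linear system in the 4 coefficients.
Solving, the leading coefficient vanishes, and f(x) = -4x² - 4x - 3.
Then f(7) = -227.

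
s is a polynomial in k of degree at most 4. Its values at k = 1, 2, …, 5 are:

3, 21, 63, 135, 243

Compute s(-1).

15

First differences: 18, 42, 72, 108. Second differences: 24, 30, 36. Third differences: 6, 6.
Level-3 differences are constant, so s has degree 3.
Fitting a degree-3 polynomial gives s(k) = k³ + 6k² - 7k + 3.
Then s(-1) = 15.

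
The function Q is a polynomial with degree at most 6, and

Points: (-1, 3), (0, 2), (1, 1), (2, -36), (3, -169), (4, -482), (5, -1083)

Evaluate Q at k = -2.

First differences: -1, -1, -37, -133, -313, -601. Second differences: 0, -36, -96, -180, -288. Third differences: -36, -60, -84, -108. Fourth differences: -24, -24, -24.
Level-4 differences are constant, so Q has degree 4.
Fitting a degree-4 polynomial gives Q(k) = -k^4 - 4k³ + k² + 3k + 2.
Then Q(-2) = 16.

16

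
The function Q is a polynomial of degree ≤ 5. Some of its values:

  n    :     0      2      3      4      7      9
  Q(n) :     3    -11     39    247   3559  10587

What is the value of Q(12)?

35679

Write Q(n) = an^5 + bn^4 + cn³ + dn² + en + p; the 6 given values yield a linear system in the 6 coefficients.
Solving, the leading coefficient vanishes, and Q(n) = 2n^4 - 3n³ - 4n² - 3n + 3.
Then Q(12) = 35679.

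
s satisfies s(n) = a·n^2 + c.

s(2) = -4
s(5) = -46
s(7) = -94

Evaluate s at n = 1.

2

From s(2) = -4 and s(5) = -46: 4a + c = -4 and 25a + c = -46.
Subtracting: 21a = -42, so a = -2; then c = -4 − (-2)·4 = 4.
So s(n) = -2n² + 4, and s(1) = 2.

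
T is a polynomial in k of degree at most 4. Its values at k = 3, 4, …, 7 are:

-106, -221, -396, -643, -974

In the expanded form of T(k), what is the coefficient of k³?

-2

First differences: -115, -175, -247, -331. Second differences: -60, -72, -84. Third differences: -12, -12.
Level-3 differences are constant, so T has degree 3.
Fitting a degree-3 polynomial gives T(k) = -2k³ - 6k² + k - 1.
The coefficient of k³ is -2.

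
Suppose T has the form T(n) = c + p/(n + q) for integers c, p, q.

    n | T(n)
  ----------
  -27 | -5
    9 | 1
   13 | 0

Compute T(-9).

(T(n) − c)(n + q) = p for each data point; the three points give a linear system in c and q, then p follows.
Solving: c = -3, q = 3, p = 48, so T(n) = -3 + 48/(n + 3).
Then T(-9) = -3 + 48/(-6) = -11.

-11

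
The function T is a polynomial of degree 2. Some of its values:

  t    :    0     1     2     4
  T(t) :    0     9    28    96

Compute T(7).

273

Write T(t) = at² + bt + c; the 4 given values yield a linear system in the 3 coefficients.
Solving, T(t) = 5t² + 4t.
Then T(7) = 273.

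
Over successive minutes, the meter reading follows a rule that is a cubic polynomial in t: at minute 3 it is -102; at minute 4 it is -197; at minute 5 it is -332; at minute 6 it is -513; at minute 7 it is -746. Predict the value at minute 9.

Write the value at t as T(t).
Write T(t) = at³ + bt² + ct + d; the 5 given values yield a linear system in the 4 coefficients.
Solving, T(t) = -t³ - 8t² - 2t + 3.
Then T(9) = -1392.

-1392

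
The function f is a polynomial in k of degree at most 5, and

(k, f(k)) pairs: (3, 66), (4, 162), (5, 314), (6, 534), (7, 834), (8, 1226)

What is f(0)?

First differences: 96, 152, 220, 300, 392. Second differences: 56, 68, 80, 92. Third differences: 12, 12, 12.
Level-3 differences are constant, so f has degree 3.
Fitting a degree-3 polynomial gives f(k) = 2k³ + 4k² - 6k - 6.
Then f(0) = -6.

-6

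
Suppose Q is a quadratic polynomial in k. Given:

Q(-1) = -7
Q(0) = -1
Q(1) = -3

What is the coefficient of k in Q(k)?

Write Q(k) = ak² + bk + c; the 3 given values yield a linear system in the 3 coefficients.
Solving, Q(k) = -4k² + 2k - 1.
The coefficient of k is 2.

2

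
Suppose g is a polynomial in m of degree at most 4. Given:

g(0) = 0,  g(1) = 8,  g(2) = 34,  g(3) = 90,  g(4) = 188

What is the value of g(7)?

Write g(m) = am^4 + bm³ + cm² + dm + e; the 5 given values yield a linear system in the 5 coefficients.
Solving, the leading coefficient vanishes, and g(m) = 2m³ + 3m² + 3m.
Then g(7) = 854.

854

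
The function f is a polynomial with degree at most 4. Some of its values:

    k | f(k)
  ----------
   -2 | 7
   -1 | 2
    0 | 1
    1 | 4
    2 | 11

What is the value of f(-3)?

16

First differences: -5, -1, 3, 7. Second differences: 4, 4, 4.
Level-2 differences are constant, so f has degree 2.
Fitting a degree-2 polynomial gives f(k) = 2k² + k + 1.
Then f(-3) = 16.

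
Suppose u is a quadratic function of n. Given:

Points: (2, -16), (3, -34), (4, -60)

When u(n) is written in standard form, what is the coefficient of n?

2

Write u(n) = an² + bn + c; the 3 given values yield a linear system in the 3 coefficients.
Solving, u(n) = -4n² + 2n - 4.
The coefficient of n is 2.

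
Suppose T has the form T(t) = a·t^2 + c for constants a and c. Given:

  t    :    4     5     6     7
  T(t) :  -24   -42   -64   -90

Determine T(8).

-120

From T(4) = -24 and T(5) = -42: 16a + c = -24 and 25a + c = -42.
Subtracting: 9a = -18, so a = -2; then c = -24 − (-2)·16 = 8.
So T(t) = -2t² + 8, and T(8) = -120.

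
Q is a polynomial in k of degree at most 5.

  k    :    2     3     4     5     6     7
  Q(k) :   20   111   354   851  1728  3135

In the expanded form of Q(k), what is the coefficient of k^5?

First differences: 91, 243, 497, 877, 1407. Second differences: 152, 254, 380, 530. Third differences: 102, 126, 150. Fourth differences: 24, 24.
Level-4 differences are constant, so Q has degree 4.
Fitting a degree-4 polynomial gives Q(k) = k^4 + 3k³ - 6k² - k + 6.
The coefficient of k^5 is 0.

0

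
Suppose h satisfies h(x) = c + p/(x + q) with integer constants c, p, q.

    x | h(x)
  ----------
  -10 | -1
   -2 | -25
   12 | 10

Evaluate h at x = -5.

(h(x) − c)(x + q) = p for each data point; the three points give a linear system in c and q, then p follows.
Solving: c = 5, q = 0, p = 60, so h(x) = 5 + 60/(x + 0).
Then h(-5) = 5 + 60/(-5) = -7.

-7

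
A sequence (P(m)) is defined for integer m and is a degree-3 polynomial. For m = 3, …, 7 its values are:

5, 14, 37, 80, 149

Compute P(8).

First differences: 9, 23, 43, 69. Second differences: 14, 20, 26. Third differences: 6, 6.
Level-3 differences are constant, so P has degree 3.
Fitting a degree-3 polynomial gives P(m) = m³ - 5m² + 7m + 2.
Then P(8) = 250.

250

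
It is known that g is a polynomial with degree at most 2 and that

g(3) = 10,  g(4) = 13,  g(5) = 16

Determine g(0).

1

First differences: 3, 3.
Level-1 differences are constant, so g has degree 1.
Fitting a degree-1 polynomial gives g(t) = 3t + 1.
Then g(0) = 1.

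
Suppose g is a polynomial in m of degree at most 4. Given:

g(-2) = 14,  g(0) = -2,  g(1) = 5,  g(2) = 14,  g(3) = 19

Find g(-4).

Write g(m) = am^4 + bm³ + cm² + dm + e; the 5 given values yield a linear system in the 5 coefficients.
Solving, the leading coefficient vanishes, and g(m) = -m³ + 4m² + 4m - 2.
Then g(-4) = 110.

110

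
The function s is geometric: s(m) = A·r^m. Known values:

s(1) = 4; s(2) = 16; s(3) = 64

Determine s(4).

256

Consecutive ratio: 16/4 = 4, and 64/16 = 4, so r = 4.
Then A·4^1 = 4 gives A = 1, and s(m) = 1·4^m.
s(4) = 1·4^4 = 256.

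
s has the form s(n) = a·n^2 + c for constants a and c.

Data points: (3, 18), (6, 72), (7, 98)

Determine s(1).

2

From s(3) = 18 and s(6) = 72: 9a + c = 18 and 36a + c = 72.
Subtracting: 27a = 54, so a = 2; then c = 18 − 2·9 = 0.
So s(n) = 2n² + 0, and s(1) = 2.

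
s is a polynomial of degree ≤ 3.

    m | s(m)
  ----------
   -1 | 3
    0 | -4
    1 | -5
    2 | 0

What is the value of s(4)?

28

First differences: -7, -1, 5. Second differences: 6, 6.
Level-2 differences are constant, so s has degree 2.
Fitting a degree-2 polynomial gives s(m) = 3m² - 4m - 4.
Then s(4) = 28.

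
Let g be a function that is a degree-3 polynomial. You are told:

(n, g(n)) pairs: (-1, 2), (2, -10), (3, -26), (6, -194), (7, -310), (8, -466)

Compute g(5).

Write g(n) = an³ + bn² + cn + d; the 6 given values yield a linear system in the 4 coefficients.
Solving, g(n) = -n³ + n² - 2n - 2.
Then g(5) = -112.

-112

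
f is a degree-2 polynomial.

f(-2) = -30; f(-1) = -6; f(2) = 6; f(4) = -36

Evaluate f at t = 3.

-10

Write f(t) = at² + bt + c; the 4 given values yield a linear system in the 3 coefficients.
Solving, f(t) = -5t² + 9t + 8.
Then f(3) = -10.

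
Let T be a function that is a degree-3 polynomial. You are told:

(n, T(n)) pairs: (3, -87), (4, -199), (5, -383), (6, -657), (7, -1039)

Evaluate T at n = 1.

Write T(n) = an³ + bn² + cn + d; the 5 given values yield a linear system in the 4 coefficients.
Solving, T(n) = -3n³ - n - 3.
Then T(1) = -7.

-7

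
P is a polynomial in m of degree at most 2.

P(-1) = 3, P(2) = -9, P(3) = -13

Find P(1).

-5

Write P(m) = am² + bm + c; the 3 given values yield a linear system in the 3 coefficients.
Solving, the leading coefficient vanishes, and P(m) = -4m - 1.
Then P(1) = -5.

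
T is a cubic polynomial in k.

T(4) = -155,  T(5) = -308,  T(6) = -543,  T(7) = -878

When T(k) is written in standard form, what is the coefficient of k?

Write T(k) = ak³ + bk² + ck + d; the 4 given values yield a linear system in the 4 coefficients.
Solving, T(k) = -3k³ + 4k² - 6k - 3.
The coefficient of k is -6.

-6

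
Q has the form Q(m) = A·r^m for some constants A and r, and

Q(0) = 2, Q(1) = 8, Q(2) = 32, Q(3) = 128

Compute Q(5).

Consecutive ratio: 8/2 = 4, and 32/8 = 4, so r = 4.
Then A·4^0 = 2 gives A = 2, and Q(m) = 2·4^m.
Q(5) = 2·4^5 = 2048.

2048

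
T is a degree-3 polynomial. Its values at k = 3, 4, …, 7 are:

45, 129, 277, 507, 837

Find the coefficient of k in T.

1

First differences: 84, 148, 230, 330. Second differences: 64, 82, 100. Third differences: 18, 18.
Level-3 differences are constant, so T has degree 3.
Fitting a degree-3 polynomial gives T(k) = 3k³ - 4k² + k - 3.
The coefficient of k is 1.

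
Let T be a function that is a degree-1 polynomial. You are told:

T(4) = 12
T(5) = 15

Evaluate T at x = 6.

Write T(x) = ax + b; the 2 given values yield a linear system in the 2 coefficients.
Solving, T(x) = 3x.
Then T(6) = 18.

18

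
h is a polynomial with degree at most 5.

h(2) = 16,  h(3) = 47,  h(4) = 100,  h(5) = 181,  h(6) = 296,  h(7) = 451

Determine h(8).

652

First differences: 31, 53, 81, 115, 155. Second differences: 22, 28, 34, 40. Third differences: 6, 6, 6.
Level-3 differences are constant, so h has degree 3.
Extending the table by one column gives the next first difference 201, so h(8) = 451 + 201 = 652.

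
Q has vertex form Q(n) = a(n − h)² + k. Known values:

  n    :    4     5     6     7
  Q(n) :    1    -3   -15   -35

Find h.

First differences -4, -12, -20; second difference -8 = 2a, so a = -4.
Expanding, the n-coefficient is −2ah = 8h; matching it to the data gives h = 4, and then k = 1.
So Q(n) = -4(n − 4)² + 1.
Hence h = 4.

4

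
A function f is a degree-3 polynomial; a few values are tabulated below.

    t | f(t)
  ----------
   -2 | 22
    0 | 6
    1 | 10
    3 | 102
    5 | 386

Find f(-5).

-74

Write f(t) = at³ + bt² + ct + d; the 5 given values yield a linear system in the 4 coefficients.
Solving, f(t) = 2t³ + 6t² - 4t + 6.
Then f(-5) = -74.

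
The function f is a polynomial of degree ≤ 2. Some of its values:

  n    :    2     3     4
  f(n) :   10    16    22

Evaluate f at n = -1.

Write f(n) = an² + bn + c; the 3 given values yield a linear system in the 3 coefficients.
Solving, the leading coefficient vanishes, and f(n) = 6n - 2.
Then f(-1) = -8.

-8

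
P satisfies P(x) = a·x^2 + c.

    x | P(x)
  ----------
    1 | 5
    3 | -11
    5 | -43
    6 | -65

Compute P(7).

From P(1) = 5 and P(3) = -11: 1a + c = 5 and 9a + c = -11.
Subtracting: 8a = -16, so a = -2; then c = 5 − (-2)·1 = 7.
So P(x) = -2x² + 7, and P(7) = -91.

-91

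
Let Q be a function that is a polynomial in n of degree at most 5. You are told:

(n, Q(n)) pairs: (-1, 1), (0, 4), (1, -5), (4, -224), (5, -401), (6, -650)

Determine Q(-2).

Write Q(n) = an^5 + bn^4 + cn³ + dn² + en + p; the 6 given values yield a linear system in the 6 coefficients.
Solving, the top 2 coefficients vanish, and Q(n) = -2n³ - 6n² - n + 4.
Then Q(-2) = -2.

-2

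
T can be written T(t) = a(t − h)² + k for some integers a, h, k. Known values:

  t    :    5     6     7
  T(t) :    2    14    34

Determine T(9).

98

First differences 12, 20; second difference 8 = 2a, so a = 4.
Expanding, the t-coefficient is −2ah = -8h; matching it to the data gives h = 4, and then k = -2.
So T(t) = 4(t − 4)² − 2.
T(9) = 4·5² − 2 = 98.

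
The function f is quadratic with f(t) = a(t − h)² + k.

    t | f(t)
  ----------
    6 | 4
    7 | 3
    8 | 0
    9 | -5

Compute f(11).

-21

First differences -1, -3, -5; second difference -2 = 2a, so a = -1.
Expanding, the t-coefficient is −2ah = 2h; matching it to the data gives h = 6, and then k = 4.
So f(t) = -1(t − 6)² + 4.
f(11) = -1·5² + 4 = -21.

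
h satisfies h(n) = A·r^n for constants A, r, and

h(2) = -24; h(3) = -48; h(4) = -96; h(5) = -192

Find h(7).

-768

Consecutive ratio: -48/(-24) = 2, and -96/(-48) = 2, so r = 2.
Then A·2^2 = -24 gives A = -6, and h(n) = -6·2^n.
h(7) = -6·2^7 = -768.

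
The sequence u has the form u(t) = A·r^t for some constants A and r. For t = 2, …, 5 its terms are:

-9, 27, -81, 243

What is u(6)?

Consecutive ratio: 27/(-9) = -3, and -81/27 = -3, so r = -3.
Then A·(-3)^2 = -9 gives A = -1, and u(t) = -1·(-3)^t.
u(6) = -1·(-3)^6 = -729.

-729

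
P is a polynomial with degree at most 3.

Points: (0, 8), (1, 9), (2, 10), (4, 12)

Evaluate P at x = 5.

13

Write P(x) = ax³ + bx² + cx + d; the 4 given values yield a linear system in the 4 coefficients.
Solving, the top 2 coefficients vanish, and P(x) = x + 8.
Then P(5) = 13.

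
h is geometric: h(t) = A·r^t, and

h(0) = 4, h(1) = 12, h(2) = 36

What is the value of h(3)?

Consecutive ratio: 12/4 = 3, and 36/12 = 3, so r = 3.
Then A·3^0 = 4 gives A = 4, and h(t) = 4·3^t.
h(3) = 4·3^3 = 108.

108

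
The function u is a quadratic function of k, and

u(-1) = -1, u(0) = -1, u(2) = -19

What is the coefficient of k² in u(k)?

Write u(k) = ak² + bk + c; the 3 given values yield a linear system in the 3 coefficients.
Solving, u(k) = -3k² - 3k - 1.
The coefficient of k² is -3.

-3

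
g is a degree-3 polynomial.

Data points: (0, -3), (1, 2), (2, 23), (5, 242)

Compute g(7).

Write g(n) = an³ + bn² + cn + d; the 4 given values yield a linear system in the 4 coefficients.
Solving, g(n) = n³ + 5n² - n - 3.
Then g(7) = 578.

578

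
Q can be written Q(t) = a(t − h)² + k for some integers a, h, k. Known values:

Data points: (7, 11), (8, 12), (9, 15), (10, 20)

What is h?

First differences 1, 3, 5; second difference 2 = 2a, so a = 1.
Expanding, the t-coefficient is −2ah = -2h; matching it to the data gives h = 7, and then k = 11.
So Q(t) = 1(t − 7)² + 11.
Hence h = 7.

7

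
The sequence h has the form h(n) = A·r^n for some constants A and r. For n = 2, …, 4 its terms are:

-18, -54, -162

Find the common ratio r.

Consecutive ratio: -54/(-18) = 3, and -162/(-54) = 3, so r = 3.
Then A·3^2 = -18 gives A = -2, and h(n) = -2·3^n.

3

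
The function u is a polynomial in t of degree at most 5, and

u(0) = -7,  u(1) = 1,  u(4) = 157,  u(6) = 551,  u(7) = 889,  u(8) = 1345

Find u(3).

Write u(t) = at^5 + bt^4 + ct³ + dt² + et + p; the 6 given values yield a linear system in the 6 coefficients.
Solving, the top 2 coefficients vanish, and u(t) = 3t³ - 4t² + 9t - 7.
Then u(3) = 65.

65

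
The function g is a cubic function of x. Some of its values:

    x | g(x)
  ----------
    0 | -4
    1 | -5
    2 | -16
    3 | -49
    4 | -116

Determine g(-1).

-1

Write g(x) = ax³ + bx² + cx + d; the 5 given values yield a linear system in the 4 coefficients.
Solving, g(x) = -2x³ + x² - 4.
Then g(-1) = -1.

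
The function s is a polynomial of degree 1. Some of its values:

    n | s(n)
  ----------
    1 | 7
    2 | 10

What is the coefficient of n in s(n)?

3

Write s(n) = an + b; the 2 given values yield a linear system in the 2 coefficients.
Solving, s(n) = 3n + 4.
The coefficient of n is 3.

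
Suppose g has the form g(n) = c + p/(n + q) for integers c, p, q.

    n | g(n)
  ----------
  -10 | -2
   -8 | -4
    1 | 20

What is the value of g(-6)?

-8

(g(n) − c)(n + q) = p for each data point; the three points give a linear system in c and q, then p follows.
Solving: c = 4, q = 2, p = 48, so g(n) = 4 + 48/(n + 2).
Then g(-6) = 4 + 48/(-4) = -8.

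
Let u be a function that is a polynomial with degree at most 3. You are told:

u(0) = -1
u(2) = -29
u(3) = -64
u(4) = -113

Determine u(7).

-344

Write u(n) = an³ + bn² + cn + d; the 4 given values yield a linear system in the 4 coefficients.
Solving, the leading coefficient vanishes, and u(n) = -7n² - 1.
Then u(7) = -344.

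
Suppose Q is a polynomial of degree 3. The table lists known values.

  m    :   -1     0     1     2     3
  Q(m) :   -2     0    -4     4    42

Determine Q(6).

Write Q(m) = am³ + bm² + cm + d; the 5 given values yield a linear system in the 4 coefficients.
Solving, Q(m) = 3m³ - 3m² - 4m.
Then Q(6) = 516.

516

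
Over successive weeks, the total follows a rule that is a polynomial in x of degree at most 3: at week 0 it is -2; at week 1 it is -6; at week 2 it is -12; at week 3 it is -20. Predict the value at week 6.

Write the value at x as Q(x).
Write Q(x) = ax³ + bx² + cx + d; the 4 given values yield a linear system in the 4 coefficients.
Solving, the leading coefficient vanishes, and Q(x) = -x² - 3x - 2.
Then Q(6) = -56.

-56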